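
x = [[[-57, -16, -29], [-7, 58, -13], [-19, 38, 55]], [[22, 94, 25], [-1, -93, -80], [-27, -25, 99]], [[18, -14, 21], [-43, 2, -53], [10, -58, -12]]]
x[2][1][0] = -43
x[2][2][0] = 10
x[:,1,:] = [[-7, 58, -13], [-1, -93, -80], [-43, 2, -53]]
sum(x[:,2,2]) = 142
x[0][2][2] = 55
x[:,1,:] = [[-7, 58, -13], [-1, -93, -80], [-43, 2, -53]]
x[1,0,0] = 22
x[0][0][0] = -57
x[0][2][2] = 55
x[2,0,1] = -14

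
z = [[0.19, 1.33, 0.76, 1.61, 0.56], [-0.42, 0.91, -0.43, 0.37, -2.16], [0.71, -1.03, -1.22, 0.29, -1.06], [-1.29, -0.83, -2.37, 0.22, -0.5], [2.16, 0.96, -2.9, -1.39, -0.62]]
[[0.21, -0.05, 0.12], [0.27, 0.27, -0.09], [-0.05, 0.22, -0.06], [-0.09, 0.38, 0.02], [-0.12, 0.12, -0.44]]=z @ [[-0.02, -0.05, -0.06],  [0.09, -0.02, -0.05],  [0.04, -0.1, 0.04],  [0.07, 0.07, 0.09],  [-0.08, -0.09, 0.04]]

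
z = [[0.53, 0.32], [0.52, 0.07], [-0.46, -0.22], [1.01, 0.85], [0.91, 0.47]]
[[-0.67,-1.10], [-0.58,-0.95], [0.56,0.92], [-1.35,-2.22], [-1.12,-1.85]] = z@[[-1.07, -1.76], [-0.32, -0.52]]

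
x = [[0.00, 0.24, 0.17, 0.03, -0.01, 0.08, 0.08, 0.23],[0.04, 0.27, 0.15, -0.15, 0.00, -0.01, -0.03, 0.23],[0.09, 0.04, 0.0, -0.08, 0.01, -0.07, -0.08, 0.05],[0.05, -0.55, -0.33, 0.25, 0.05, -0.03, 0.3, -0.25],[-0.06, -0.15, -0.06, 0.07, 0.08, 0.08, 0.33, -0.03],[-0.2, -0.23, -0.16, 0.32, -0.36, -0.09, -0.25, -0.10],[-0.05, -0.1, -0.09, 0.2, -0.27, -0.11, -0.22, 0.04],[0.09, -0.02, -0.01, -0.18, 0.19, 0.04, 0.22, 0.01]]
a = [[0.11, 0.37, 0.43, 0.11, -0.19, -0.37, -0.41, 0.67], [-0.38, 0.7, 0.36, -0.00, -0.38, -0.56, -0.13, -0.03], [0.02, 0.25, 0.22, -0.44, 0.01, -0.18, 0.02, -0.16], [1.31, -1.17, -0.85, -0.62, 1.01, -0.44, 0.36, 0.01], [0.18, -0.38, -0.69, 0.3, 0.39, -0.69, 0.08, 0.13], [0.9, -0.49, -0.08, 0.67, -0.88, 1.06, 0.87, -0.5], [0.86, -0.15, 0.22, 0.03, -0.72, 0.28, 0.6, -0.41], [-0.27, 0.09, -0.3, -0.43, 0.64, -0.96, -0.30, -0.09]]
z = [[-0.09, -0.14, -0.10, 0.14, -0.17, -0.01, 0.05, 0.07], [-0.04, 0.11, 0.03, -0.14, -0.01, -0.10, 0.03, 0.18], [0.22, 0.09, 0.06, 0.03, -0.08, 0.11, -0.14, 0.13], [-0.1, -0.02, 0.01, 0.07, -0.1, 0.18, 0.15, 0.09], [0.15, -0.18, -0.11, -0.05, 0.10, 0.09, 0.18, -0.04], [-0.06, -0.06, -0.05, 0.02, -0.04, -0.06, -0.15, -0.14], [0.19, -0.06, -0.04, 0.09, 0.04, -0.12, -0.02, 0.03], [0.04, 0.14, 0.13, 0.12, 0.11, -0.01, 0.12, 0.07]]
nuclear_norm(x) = 2.51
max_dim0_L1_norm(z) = 0.89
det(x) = 0.00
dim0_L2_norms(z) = [0.36, 0.32, 0.22, 0.27, 0.27, 0.28, 0.34, 0.3]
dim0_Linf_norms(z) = [0.22, 0.18, 0.13, 0.14, 0.17, 0.18, 0.18, 0.18]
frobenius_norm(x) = 1.38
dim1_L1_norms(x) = [0.84, 0.88, 0.42, 1.81, 0.86, 1.71, 1.08, 0.76]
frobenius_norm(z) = 0.84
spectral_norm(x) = 1.04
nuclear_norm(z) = 2.02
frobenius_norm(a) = 4.22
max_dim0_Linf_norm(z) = 0.22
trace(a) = 2.37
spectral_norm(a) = 2.81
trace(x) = 0.30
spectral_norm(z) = 0.43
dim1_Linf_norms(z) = [0.17, 0.18, 0.22, 0.18, 0.18, 0.15, 0.19, 0.14]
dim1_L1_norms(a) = [2.66, 2.54, 1.3, 5.77, 2.84, 5.45, 3.27, 3.08]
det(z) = 0.00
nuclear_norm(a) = 8.52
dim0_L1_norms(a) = [4.03, 3.6, 3.15, 2.6, 4.22, 4.54, 2.77, 2.0]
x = a @ z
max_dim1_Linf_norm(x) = 0.55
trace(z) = 0.24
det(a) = -0.00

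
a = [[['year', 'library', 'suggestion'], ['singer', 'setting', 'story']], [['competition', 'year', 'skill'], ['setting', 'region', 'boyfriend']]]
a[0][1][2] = 'story'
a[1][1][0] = 'setting'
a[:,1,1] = ['setting', 'region']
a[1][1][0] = 'setting'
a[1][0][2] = 'skill'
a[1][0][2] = 'skill'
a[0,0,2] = 'suggestion'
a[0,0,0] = 'year'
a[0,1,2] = 'story'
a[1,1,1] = 'region'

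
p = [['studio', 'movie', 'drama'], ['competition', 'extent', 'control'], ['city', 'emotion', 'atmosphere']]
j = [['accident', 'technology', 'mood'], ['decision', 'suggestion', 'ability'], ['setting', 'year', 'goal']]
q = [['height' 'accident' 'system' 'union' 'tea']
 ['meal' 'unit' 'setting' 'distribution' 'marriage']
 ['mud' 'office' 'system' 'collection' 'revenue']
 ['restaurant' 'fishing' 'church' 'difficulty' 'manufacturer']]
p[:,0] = ['studio', 'competition', 'city']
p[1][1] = 'extent'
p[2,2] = 'atmosphere'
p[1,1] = 'extent'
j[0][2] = 'mood'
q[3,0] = 'restaurant'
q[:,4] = ['tea', 'marriage', 'revenue', 'manufacturer']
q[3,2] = 'church'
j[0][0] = 'accident'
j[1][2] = 'ability'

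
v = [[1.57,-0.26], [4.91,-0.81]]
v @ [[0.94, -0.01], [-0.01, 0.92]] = [[1.48,-0.25],  [4.62,-0.79]]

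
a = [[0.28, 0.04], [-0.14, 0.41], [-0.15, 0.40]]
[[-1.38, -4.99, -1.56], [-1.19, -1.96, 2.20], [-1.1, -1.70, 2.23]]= a@[[-4.29, -16.34, -6.05], [-4.37, -10.37, 3.31]]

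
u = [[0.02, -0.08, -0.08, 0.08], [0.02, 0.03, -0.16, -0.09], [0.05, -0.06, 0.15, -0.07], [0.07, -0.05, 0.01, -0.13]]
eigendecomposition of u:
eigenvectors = [[-0.05, -0.07, -0.84, 0.91], [-0.59, 0.71, -0.46, 0.28], [-0.28, -0.69, -0.03, -0.06], [-0.76, -0.14, -0.28, 0.31]]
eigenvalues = [-0.16, 0.2, 0.0, 0.03]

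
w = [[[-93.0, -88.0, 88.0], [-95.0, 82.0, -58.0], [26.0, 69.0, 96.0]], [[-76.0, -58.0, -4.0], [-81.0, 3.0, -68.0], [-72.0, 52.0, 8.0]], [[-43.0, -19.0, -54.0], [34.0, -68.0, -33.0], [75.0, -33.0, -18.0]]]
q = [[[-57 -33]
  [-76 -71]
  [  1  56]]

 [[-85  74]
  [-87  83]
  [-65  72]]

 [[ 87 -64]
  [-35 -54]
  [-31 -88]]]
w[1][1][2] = -68.0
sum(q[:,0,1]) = -23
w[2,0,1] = -19.0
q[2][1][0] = -35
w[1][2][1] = 52.0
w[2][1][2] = -33.0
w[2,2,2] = -18.0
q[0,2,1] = 56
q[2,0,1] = -64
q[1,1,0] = -87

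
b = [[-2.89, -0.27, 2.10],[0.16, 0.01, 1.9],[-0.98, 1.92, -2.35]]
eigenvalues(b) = [(-3.12+1.33j), (-3.12-1.33j), (1.01+0j)]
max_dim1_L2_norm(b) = 3.58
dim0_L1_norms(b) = [4.03, 2.2, 6.35]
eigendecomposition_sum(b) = [[-1.44+1.02j, (-0.22-1.23j), (1.01+1.99j)],  [(0.12+0.57j), (-0.4-0.1j), 0.74-0.04j],  [(-0.47-0.95j), (0.75-0.02j), -1.28+0.41j]] + [[-1.44-1.02j,  -0.22+1.23j,  1.01-1.99j], [0.12-0.57j,  -0.40+0.10j,  0.74+0.04j], [(-0.47+0.95j),  0.75+0.02j,  -1.28-0.41j]] + [[-0.01+0.00j, (0.17+0j), (0.09-0j)],[(-0.07+0j), (0.82+0j), (0.42-0j)],[(-0.04+0j), (0.42+0j), (0.21-0j)]]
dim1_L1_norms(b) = [5.26, 2.07, 5.25]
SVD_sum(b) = [[-1.08, -0.93, 2.62], [-0.58, -0.5, 1.41], [0.84, 0.72, -2.02]] + [[-1.76, 0.8, -0.44], [0.5, -0.23, 0.13], [-1.93, 0.88, -0.49]] + [[-0.05, -0.15, -0.07], [0.25, 0.74, 0.36], [0.11, 0.32, 0.16]]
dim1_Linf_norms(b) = [2.89, 1.9, 2.35]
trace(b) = -5.23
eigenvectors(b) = [[(0.82+0j), (0.82-0j), 0.18+0.00j], [0.11-0.25j, 0.11+0.25j, (0.88+0j)], [-0.08+0.49j, -0.08-0.49j, (0.45+0j)]]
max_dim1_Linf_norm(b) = 2.89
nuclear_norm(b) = 8.04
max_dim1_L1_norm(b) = 5.26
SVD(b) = [[-0.73, 0.66, -0.18], [-0.39, -0.19, 0.9], [0.56, 0.73, 0.40]] @ diag([4.094643265475046, 2.994469037611579, 0.9523926245438088]) @ [[0.36, 0.31, -0.88], [-0.89, 0.40, -0.22], [0.29, 0.86, 0.42]]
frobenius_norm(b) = 5.16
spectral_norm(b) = 4.09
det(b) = 11.68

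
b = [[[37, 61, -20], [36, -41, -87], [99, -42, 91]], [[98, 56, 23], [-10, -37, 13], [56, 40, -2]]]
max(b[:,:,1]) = 61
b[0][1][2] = -87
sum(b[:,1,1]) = -78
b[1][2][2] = -2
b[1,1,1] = -37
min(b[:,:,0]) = -10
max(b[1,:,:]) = 98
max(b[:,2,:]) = 99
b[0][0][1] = 61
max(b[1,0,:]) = 98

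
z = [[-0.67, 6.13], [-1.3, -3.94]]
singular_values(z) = [7.29, 1.46]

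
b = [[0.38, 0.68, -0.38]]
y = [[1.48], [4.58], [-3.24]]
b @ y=[[4.91]]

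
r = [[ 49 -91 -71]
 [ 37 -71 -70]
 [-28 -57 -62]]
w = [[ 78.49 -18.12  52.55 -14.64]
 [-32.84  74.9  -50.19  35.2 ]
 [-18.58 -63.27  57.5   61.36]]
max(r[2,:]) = -28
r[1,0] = 37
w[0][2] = 52.55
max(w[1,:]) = 74.9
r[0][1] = -91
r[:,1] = [-91, -71, -57]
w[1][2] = -50.19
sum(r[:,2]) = -203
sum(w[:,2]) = 59.86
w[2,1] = -63.27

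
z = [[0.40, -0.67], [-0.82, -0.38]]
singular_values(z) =[0.92, 0.77]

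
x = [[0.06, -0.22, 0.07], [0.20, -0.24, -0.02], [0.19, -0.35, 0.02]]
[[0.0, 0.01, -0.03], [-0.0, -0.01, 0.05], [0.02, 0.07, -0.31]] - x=[[-0.06, 0.23, -0.1], [-0.2, 0.23, 0.07], [-0.17, 0.42, -0.33]]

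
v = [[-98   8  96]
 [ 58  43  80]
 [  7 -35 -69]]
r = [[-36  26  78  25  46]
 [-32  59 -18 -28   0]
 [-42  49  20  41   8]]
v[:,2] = [96, 80, -69]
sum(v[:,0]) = -33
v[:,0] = [-98, 58, 7]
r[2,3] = 41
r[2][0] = -42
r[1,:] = [-32, 59, -18, -28, 0]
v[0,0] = -98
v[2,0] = 7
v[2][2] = -69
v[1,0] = 58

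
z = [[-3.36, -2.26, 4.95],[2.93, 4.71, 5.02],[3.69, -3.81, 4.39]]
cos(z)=[[9.13,-22.52,25.26], [26.56,43.08,55.12], [17.63,-40.65,51.02]]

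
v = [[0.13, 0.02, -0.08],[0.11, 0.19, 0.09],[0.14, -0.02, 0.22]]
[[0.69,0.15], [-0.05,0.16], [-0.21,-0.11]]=v @ [[3.43, 0.51], [-0.73, 0.92], [-3.21, -0.76]]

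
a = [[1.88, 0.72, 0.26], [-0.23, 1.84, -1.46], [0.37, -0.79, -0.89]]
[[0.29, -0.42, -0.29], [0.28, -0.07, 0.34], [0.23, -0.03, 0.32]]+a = [[2.17, 0.30, -0.03], [0.05, 1.77, -1.12], [0.60, -0.82, -0.57]]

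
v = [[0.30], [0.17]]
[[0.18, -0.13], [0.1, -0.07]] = v @ [[0.6,-0.44]]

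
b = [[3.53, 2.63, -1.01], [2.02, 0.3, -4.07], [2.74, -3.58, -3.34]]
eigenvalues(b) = [-5.97, 4.05, 2.41]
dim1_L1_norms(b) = [7.17, 6.39, 9.66]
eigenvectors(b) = [[0.07, -0.94, 0.85], [-0.56, -0.27, -0.17], [-0.83, -0.22, 0.51]]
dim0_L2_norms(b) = [4.9, 4.45, 5.36]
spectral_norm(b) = 6.98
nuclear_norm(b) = 13.35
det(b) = -58.42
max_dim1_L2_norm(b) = 5.61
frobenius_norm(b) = 8.52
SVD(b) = [[-0.35, 0.82, 0.45], [-0.61, 0.17, -0.77], [-0.71, -0.55, 0.44]] @ diag([6.980450525656907, 4.523604696904202, 1.8501651291175205]) @ [[-0.63,0.21,0.75], [0.38,0.92,0.07], [0.67,-0.33,0.66]]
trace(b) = 0.49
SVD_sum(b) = [[1.55, -0.51, -1.82], [2.69, -0.88, -3.17], [3.14, -1.03, -3.71]] + [[1.42,3.41,0.26], [0.29,0.71,0.05], [-0.95,-2.28,-0.17]] + [[0.57, -0.28, 0.56], [-0.96, 0.47, -0.95], [0.55, -0.27, 0.54]]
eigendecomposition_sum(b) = [[-0.14,  0.24,  0.31], [1.17,  -1.98,  -2.6], [1.74,  -2.93,  -3.86]] + [[3.25, 5.69, -3.58],[0.93, 1.63, -1.03],[0.75, 1.32, -0.83]] + [[0.42, -3.29, 2.26], [-0.08, 0.64, -0.44], [0.25, -1.97, 1.35]]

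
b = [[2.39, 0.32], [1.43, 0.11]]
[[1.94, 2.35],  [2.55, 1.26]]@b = [[8.00, 0.88], [7.90, 0.95]]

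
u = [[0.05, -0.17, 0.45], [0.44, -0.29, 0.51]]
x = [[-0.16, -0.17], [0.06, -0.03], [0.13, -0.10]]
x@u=[[-0.08,  0.08,  -0.16],[-0.01,  -0.00,  0.01],[-0.04,  0.01,  0.01]]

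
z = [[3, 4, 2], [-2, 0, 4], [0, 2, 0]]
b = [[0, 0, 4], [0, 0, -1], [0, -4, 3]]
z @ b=[[0, -8, 14], [0, -16, 4], [0, 0, -2]]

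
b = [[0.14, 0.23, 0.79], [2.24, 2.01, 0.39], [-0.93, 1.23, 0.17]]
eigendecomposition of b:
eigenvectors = [[(0.2+0j), 0.06+0.47j, 0.06-0.47j], [(0.91+0j), (0.26-0.35j), (0.26+0.35j)], [(0.37+0j), -0.77+0.00j, (-0.77-0j)]]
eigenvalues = [(2.66+0j), (-0.17+1.13j), (-0.17-1.13j)]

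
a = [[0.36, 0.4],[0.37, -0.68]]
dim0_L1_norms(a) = [0.73, 1.08]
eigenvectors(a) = [[0.95, -0.32], [0.3, 0.95]]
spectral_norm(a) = 0.81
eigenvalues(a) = [0.49, -0.81]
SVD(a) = [[-0.36, 0.93], [0.93, 0.36]] @ diag([0.8077139514421662, 0.4863107778424021]) @ [[0.27, -0.96], [0.96, 0.27]]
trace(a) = -0.32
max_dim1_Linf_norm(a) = 0.68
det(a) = -0.39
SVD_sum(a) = [[-0.08, 0.28], [0.2, -0.73]] + [[0.44,0.12],[0.17,0.05]]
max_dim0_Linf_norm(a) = 0.68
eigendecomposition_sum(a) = [[0.44, 0.15], [0.14, 0.05]] + [[-0.08,0.25], [0.23,-0.73]]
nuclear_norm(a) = 1.29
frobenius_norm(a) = 0.94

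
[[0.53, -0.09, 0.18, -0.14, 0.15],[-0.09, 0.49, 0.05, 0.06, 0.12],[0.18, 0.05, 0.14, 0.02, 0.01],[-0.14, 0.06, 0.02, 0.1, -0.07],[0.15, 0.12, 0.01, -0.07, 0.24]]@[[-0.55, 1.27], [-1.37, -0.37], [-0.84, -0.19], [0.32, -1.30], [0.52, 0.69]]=[[-0.29, 0.96],  [-0.58, -0.30],  [-0.27, 0.16],  [-0.03, -0.38],  [-0.15, 0.4]]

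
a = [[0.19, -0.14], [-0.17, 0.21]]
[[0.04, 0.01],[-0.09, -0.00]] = a@[[-0.29, 0.16], [-0.66, 0.12]]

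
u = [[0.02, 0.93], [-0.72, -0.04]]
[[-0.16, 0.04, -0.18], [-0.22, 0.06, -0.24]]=u @ [[0.31, -0.09, 0.35], [-0.18, 0.05, -0.20]]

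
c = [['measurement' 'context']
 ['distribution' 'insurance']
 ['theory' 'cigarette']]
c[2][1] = 'cigarette'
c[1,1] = 'insurance'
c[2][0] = 'theory'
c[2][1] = 'cigarette'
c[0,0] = 'measurement'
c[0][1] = 'context'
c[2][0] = 'theory'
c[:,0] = ['measurement', 'distribution', 'theory']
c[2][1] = 'cigarette'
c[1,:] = ['distribution', 'insurance']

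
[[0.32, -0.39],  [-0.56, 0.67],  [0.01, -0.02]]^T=[[0.32,-0.56,0.01], [-0.39,0.67,-0.02]]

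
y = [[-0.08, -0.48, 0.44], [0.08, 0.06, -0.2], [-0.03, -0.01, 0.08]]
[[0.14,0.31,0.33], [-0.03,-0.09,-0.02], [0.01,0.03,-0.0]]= y @ [[-0.42, 0.29, 0.27], [-0.31, -0.26, -0.74], [-0.1, 0.48, -0.01]]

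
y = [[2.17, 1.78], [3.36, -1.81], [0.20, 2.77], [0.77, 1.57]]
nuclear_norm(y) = 8.15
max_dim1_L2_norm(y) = 3.82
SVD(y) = [[-0.08, 0.69], [-0.89, 0.25], [0.43, 0.53], [0.13, 0.42]] @ diag([4.130812297265978, 4.018717427831443]) @ [[-0.73, 0.69], [0.69, 0.73]]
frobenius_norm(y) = 5.76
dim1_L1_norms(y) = [3.95, 5.17, 2.97, 2.34]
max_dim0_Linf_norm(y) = 3.36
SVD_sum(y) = [[0.25, -0.24], [2.67, -2.53], [-1.28, 1.21], [-0.38, 0.36]] + [[1.92, 2.02], [0.69, 0.72], [1.48, 1.56], [1.15, 1.21]]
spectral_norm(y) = 4.13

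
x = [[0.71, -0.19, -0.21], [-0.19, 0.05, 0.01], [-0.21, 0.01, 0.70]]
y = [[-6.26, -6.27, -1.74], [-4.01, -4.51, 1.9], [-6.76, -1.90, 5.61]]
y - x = [[-6.97,-6.08,-1.53], [-3.82,-4.56,1.89], [-6.55,-1.91,4.91]]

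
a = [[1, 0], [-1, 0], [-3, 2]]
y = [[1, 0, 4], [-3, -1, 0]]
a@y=[[1, 0, 4], [-1, 0, -4], [-9, -2, -12]]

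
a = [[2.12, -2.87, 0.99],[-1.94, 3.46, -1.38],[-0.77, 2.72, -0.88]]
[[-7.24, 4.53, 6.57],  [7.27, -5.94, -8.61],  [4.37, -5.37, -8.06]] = a @[[-2.06, -0.86, -1.43], [1.36, -2.31, -3.69], [1.04, -0.28, -1.0]]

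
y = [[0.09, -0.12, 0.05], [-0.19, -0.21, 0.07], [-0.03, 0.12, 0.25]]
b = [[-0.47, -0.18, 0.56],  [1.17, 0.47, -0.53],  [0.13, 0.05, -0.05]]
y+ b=[[-0.38, -0.30, 0.61], [0.98, 0.26, -0.46], [0.10, 0.17, 0.20]]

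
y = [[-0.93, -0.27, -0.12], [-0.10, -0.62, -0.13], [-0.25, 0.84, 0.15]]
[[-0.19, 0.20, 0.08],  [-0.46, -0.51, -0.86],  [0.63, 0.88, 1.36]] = y @ [[-0.19, -0.45, -0.5], [0.25, 0.98, 1.51], [2.5, -0.39, -0.23]]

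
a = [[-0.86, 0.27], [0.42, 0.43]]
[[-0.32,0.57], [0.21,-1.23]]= a@[[0.40, -1.20], [0.09, -1.70]]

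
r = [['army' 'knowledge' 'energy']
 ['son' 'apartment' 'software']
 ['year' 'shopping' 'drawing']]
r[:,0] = ['army', 'son', 'year']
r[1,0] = 'son'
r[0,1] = 'knowledge'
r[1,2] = 'software'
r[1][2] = 'software'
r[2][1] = 'shopping'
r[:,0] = ['army', 'son', 'year']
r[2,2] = 'drawing'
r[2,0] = 'year'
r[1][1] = 'apartment'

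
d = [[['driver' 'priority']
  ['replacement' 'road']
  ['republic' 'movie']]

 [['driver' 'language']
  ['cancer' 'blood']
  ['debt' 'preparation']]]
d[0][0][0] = 'driver'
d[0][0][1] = 'priority'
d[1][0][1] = 'language'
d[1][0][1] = 'language'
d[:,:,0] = [['driver', 'replacement', 'republic'], ['driver', 'cancer', 'debt']]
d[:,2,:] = [['republic', 'movie'], ['debt', 'preparation']]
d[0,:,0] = ['driver', 'replacement', 'republic']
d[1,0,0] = 'driver'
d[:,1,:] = [['replacement', 'road'], ['cancer', 'blood']]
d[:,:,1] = [['priority', 'road', 'movie'], ['language', 'blood', 'preparation']]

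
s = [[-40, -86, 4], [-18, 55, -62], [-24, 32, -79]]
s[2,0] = -24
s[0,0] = -40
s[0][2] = 4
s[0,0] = -40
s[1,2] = -62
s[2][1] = 32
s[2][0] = -24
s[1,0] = -18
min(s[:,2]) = -79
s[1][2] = -62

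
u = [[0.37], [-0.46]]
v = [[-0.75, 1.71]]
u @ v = [[-0.28, 0.63], [0.34, -0.79]]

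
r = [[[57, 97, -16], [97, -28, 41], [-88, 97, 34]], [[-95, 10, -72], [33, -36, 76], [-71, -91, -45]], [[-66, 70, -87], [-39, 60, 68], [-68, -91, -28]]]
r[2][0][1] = 70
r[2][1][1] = 60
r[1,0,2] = -72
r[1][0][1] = 10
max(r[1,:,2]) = 76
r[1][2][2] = -45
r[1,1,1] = -36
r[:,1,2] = [41, 76, 68]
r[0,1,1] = -28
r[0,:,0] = [57, 97, -88]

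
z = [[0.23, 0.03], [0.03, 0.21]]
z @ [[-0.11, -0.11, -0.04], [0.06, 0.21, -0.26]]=[[-0.02, -0.02, -0.02], [0.01, 0.04, -0.06]]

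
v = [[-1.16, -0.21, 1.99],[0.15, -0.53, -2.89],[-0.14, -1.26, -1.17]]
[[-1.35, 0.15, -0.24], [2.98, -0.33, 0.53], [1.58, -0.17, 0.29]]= v @ [[-0.52, 0.05, -0.09], [-0.26, 0.03, -0.05], [-1.01, 0.11, -0.18]]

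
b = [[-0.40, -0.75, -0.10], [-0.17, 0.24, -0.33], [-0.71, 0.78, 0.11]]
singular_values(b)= [1.17, 0.75, 0.35]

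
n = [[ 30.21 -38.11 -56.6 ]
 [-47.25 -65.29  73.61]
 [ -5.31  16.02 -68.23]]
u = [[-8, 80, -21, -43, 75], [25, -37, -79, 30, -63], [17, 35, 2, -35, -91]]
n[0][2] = -56.6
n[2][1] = 16.02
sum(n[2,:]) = -57.52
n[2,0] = -5.31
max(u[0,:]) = 80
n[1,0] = -47.25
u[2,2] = 2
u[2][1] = 35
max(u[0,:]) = 80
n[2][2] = -68.23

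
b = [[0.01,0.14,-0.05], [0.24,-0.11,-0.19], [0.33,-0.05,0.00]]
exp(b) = [[1.02, 0.13, -0.06], [0.2, 0.91, -0.19], [0.33, -0.03, 0.99]]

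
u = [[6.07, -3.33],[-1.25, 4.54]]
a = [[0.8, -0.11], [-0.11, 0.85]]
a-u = [[-5.27, 3.22], [1.14, -3.69]]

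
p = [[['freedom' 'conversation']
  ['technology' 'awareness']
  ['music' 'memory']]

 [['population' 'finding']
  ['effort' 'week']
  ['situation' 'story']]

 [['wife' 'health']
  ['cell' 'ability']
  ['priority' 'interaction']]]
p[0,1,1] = 'awareness'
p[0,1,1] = 'awareness'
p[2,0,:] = ['wife', 'health']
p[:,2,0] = ['music', 'situation', 'priority']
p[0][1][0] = 'technology'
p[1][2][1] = 'story'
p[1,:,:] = [['population', 'finding'], ['effort', 'week'], ['situation', 'story']]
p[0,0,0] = 'freedom'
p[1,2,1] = 'story'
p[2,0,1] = 'health'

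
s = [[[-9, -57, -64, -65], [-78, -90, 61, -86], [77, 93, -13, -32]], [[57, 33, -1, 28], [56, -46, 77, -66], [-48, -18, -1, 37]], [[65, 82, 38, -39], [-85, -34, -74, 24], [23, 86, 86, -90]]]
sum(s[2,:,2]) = 50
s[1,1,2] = 77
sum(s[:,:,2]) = 109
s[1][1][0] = 56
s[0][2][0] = 77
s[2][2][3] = -90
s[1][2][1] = -18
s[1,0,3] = 28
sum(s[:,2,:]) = 200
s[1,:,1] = [33, -46, -18]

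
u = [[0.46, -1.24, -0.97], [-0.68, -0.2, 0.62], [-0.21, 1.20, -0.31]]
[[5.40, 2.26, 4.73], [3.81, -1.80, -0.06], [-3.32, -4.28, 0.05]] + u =[[5.86, 1.02, 3.76], [3.13, -2.0, 0.56], [-3.53, -3.08, -0.26]]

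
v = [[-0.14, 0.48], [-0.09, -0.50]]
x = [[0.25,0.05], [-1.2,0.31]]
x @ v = [[-0.04, 0.1], [0.14, -0.73]]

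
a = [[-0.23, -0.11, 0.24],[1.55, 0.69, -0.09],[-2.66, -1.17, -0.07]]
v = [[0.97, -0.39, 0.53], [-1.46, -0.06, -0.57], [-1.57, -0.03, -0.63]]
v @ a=[[-2.24, -1.00, 0.23], [1.76, 0.79, -0.31], [1.99, 0.89, -0.33]]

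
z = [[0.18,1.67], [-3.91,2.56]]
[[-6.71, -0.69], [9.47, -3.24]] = z @ [[-4.72,0.52],[-3.51,-0.47]]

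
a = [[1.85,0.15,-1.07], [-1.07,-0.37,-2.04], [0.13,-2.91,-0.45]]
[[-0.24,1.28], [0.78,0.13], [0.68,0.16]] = a @ [[-0.24, 0.50], [-0.21, 0.02], [-0.22, -0.33]]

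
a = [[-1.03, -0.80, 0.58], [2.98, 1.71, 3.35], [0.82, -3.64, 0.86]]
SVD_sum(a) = [[-0.39, -0.30, -0.40], [2.89, 2.24, 3.04], [-0.41, -0.32, -0.43]] + [[0.18, -0.55, 0.24], [0.18, -0.54, 0.23], [1.07, -3.31, 1.43]] + [[-0.82, 0.05, 0.75],[-0.09, 0.01, 0.08],[0.15, -0.01, -0.14]]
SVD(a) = [[0.13, 0.16, -0.98], [-0.98, 0.16, -0.1], [0.14, 0.97, 0.18]] @ diag([4.846201782285145, 3.865793561680889, 1.1383621672573643]) @ [[-0.61, -0.47, -0.64], [0.29, -0.88, 0.38], [0.74, -0.05, -0.67]]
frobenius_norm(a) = 6.30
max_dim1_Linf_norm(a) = 3.64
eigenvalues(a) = [(-1.29+0j), (1.41+3.82j), (1.41-3.82j)]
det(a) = -21.33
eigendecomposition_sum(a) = [[-1.10+0.00j, 0.02+0.00j, 0.26+0.00j],[(0.22-0j), -0.00-0.00j, (-0.05-0j)],[0.78-0.00j, -0.02-0.00j, (-0.19-0j)]] + [[0.03+0.31j, -0.41+0.19j, (0.16+0.38j)],[1.38-0.15j, 0.86+1.84j, 1.70-0.72j],[0.02+1.31j, -1.81+0.64j, 0.52+1.66j]] + [[0.03-0.31j, -0.41-0.19j, (0.16-0.38j)], [(1.38+0.15j), 0.86-1.84j, (1.7+0.72j)], [0.02-1.31j, -1.81-0.64j, 0.52-1.66j]]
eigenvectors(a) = [[-0.80+0.00j, -0.00-0.16j, -0.00+0.16j], [0.16+0.00j, -0.72+0.00j, (-0.72-0j)], [(0.57+0j), (0.06-0.67j), 0.06+0.67j]]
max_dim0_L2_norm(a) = 4.1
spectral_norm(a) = 4.85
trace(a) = 1.54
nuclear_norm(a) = 9.85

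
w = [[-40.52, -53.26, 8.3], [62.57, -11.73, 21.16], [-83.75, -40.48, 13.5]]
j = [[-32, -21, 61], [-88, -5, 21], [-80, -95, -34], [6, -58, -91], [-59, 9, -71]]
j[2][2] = -34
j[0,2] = 61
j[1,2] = 21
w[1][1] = -11.73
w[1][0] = 62.57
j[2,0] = -80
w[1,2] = 21.16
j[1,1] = -5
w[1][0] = 62.57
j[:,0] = [-32, -88, -80, 6, -59]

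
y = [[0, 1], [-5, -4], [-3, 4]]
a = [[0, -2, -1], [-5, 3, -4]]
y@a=[[-5, 3, -4], [20, -2, 21], [-20, 18, -13]]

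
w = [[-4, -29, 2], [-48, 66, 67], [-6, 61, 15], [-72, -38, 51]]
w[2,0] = -6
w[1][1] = 66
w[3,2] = 51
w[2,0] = -6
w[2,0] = -6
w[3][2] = 51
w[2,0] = -6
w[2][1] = 61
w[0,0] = -4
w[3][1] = -38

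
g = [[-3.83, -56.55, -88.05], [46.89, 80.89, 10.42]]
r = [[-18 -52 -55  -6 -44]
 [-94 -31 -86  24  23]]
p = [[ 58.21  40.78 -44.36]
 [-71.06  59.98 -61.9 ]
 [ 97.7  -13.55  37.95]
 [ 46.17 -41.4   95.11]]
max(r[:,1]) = -31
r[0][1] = -52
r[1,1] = -31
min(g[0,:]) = -88.05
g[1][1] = 80.89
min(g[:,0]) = -3.83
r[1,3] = 24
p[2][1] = -13.55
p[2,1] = -13.55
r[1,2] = -86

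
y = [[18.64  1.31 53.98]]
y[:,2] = [53.98]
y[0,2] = 53.98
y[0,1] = 1.31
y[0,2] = 53.98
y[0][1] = 1.31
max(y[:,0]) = 18.64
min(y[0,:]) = 1.31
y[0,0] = 18.64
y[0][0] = 18.64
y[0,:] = [18.64, 1.31, 53.98]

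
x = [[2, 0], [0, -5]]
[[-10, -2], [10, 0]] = x @ [[-5, -1], [-2, 0]]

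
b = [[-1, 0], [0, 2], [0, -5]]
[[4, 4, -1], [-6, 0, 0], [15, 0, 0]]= b @ [[-4, -4, 1], [-3, 0, 0]]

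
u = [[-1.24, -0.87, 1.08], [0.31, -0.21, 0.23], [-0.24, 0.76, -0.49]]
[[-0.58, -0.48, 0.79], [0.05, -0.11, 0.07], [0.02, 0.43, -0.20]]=u @ [[0.31, 0.01, -0.17], [0.01, 0.62, 0.07], [-0.17, 0.07, 0.59]]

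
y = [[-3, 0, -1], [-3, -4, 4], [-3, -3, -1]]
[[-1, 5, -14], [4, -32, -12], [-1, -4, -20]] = y @ [[0, 0, 4], [0, 3, 2], [1, -5, 2]]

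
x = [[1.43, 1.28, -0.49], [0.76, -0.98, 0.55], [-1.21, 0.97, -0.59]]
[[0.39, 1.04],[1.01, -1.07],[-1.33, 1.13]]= x@[[0.64,-0.21], [-0.14,1.30], [0.71,0.66]]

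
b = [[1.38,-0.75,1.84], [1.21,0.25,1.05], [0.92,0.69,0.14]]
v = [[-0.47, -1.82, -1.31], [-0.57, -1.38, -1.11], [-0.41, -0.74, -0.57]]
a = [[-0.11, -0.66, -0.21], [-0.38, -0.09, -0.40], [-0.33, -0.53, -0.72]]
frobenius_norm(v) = 3.12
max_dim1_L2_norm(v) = 2.29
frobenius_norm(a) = 1.31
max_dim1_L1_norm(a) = 1.58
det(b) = -0.44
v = b @ a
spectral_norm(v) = 3.11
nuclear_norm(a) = 1.81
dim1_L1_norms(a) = [0.98, 0.87, 1.58]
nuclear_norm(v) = 3.39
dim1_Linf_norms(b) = [1.84, 1.21, 0.92]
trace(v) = -2.42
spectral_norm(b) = 2.90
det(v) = -0.03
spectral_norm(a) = 1.22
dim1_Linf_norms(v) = [1.82, 1.38, 0.74]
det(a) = 0.07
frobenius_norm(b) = 3.13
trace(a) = -0.92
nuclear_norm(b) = 4.21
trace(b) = 1.77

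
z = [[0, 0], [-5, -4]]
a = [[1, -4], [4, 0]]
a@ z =[[20, 16], [0, 0]]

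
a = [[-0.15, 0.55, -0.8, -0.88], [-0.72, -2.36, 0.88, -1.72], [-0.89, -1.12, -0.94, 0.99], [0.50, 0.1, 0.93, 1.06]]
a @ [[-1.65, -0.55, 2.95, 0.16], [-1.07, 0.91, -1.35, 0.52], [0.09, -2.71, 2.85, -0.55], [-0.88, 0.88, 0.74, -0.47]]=[[0.36, 1.98, -4.12, 1.12],[5.31, -5.65, 2.3, -1.02],[1.71, 2.89, -3.06, -0.67],[-1.78, -1.77, 4.77, -0.88]]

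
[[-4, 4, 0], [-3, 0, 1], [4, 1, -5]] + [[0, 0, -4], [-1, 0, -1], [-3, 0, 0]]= [[-4, 4, -4], [-4, 0, 0], [1, 1, -5]]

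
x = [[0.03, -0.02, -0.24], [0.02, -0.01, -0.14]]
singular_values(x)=[0.28, 0.0]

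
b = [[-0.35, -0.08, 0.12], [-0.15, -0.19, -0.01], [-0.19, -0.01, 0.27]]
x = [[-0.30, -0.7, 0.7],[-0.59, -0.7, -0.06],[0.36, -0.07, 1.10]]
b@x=[[0.2, 0.29, -0.11], [0.15, 0.24, -0.10], [0.16, 0.12, 0.16]]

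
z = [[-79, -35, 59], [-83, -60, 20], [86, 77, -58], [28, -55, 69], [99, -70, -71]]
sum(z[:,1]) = -143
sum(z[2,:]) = 105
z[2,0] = 86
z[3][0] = 28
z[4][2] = -71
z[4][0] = 99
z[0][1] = -35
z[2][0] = 86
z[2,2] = -58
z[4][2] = -71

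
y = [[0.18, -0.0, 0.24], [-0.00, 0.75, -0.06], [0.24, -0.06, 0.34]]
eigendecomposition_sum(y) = [[0.00,-0.0,-0.00], [-0.00,0.00,0.00], [-0.0,0.0,0.00]] + [[0.17, 0.06, 0.23], [0.06, 0.02, 0.08], [0.23, 0.08, 0.31]] + [[0.00, -0.06, 0.01], [-0.06, 0.73, -0.14], [0.01, -0.14, 0.03]]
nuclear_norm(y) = 1.27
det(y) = 0.00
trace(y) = 1.27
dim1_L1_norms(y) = [0.42, 0.81, 0.64]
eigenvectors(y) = [[-0.81, -0.58, -0.08], [0.05, -0.19, 0.98], [0.59, -0.79, -0.18]]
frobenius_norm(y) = 0.91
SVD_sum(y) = [[0.00, -0.06, 0.01], [-0.06, 0.73, -0.14], [0.01, -0.14, 0.03]] + [[0.17, 0.06, 0.23], [0.06, 0.02, 0.08], [0.23, 0.08, 0.31]] + [[0.00, -0.00, -0.0], [-0.0, 0.00, 0.00], [-0.0, 0.0, 0.00]]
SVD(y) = [[0.08, 0.58, -0.81], [-0.98, 0.19, 0.05], [0.18, 0.79, 0.59]] @ diag([0.7611777412740717, 0.503467750135656, 0.005354508590272467]) @ [[0.08, -0.98, 0.18], [0.58, 0.19, 0.79], [-0.81, 0.05, 0.59]]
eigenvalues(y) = [0.01, 0.5, 0.76]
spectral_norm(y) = 0.76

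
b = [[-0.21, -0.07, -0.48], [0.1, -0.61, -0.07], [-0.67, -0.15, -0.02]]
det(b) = 0.20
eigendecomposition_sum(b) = [[0.19-0.00j, 0.01-0.00j, (-0.19-0j)],[0.04-0.00j, -0j, (-0.04-0j)],[-0.27+0.00j, (-0.02+0j), 0.27+0.00j]] + [[-0.20-0.10j, (-0.04-0.82j), -0.14-0.18j], [0.03+0.11j, (-0.31+0.31j), -0.02+0.12j], [-0.20-0.09j, (-0.06-0.8j), (-0.15-0.17j)]] + [[-0.20+0.10j, (-0.04+0.82j), (-0.14+0.18j)],[0.03-0.11j, (-0.31-0.31j), (-0.02-0.12j)],[-0.20+0.09j, -0.06+0.80j, -0.15+0.17j]]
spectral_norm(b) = 0.76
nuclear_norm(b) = 1.80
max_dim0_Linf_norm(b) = 0.67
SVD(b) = [[-0.5, -0.02, -0.87], [-0.26, -0.95, 0.18], [-0.83, 0.31, 0.47]] @ diag([0.7591509119836686, 0.61640537686909, 0.4265375765407302]) @ [[0.83, 0.42, 0.36], [-0.48, 0.87, 0.12], [-0.26, -0.27, 0.93]]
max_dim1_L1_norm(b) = 0.84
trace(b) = -0.84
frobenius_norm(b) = 1.07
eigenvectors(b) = [[-0.57+0.00j,  (-0.67+0j),  -0.67-0.00j],[(-0.11+0j),  (0.24+0.26j),  0.24-0.26j],[0.82+0.00j,  (-0.65+0.02j),  -0.65-0.02j]]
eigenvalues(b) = [(0.47+0j), (-0.65+0.04j), (-0.65-0.04j)]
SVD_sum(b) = [[-0.31,-0.16,-0.14], [-0.16,-0.08,-0.07], [-0.52,-0.26,-0.23]] + [[0.01, -0.01, -0.00],  [0.28, -0.51, -0.07],  [-0.09, 0.17, 0.02]] + [[0.10, 0.1, -0.34], [-0.02, -0.02, 0.07], [-0.05, -0.05, 0.18]]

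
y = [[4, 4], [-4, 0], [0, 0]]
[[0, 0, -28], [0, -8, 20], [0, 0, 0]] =y@[[0, 2, -5], [0, -2, -2]]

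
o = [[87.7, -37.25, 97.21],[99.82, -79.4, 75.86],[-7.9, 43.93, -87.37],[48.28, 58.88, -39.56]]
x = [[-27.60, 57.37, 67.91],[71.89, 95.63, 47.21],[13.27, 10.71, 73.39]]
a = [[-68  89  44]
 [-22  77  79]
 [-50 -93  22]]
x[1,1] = 95.63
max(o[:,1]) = 58.88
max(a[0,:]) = 89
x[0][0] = -27.6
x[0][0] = -27.6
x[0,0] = -27.6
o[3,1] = 58.88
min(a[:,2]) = 22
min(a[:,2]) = 22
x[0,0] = -27.6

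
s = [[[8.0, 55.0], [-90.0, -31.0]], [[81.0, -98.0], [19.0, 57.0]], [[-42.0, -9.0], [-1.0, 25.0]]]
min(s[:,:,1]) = -98.0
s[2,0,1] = -9.0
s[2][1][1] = 25.0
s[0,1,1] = -31.0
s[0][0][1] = 55.0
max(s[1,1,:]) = 57.0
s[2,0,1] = -9.0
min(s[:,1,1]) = -31.0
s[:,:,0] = [[8.0, -90.0], [81.0, 19.0], [-42.0, -1.0]]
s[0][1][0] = -90.0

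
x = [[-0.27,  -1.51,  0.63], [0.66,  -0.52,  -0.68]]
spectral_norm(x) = 1.66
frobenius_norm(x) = 1.98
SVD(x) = [[-0.99, -0.11], [-0.11, 0.99]] @ diag([1.6642771899945659, 1.071672260937919]) @ [[0.12, 0.94, -0.33], [0.64, -0.33, -0.7]]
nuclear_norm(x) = 2.74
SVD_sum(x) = [[-0.19, -1.55, 0.55], [-0.02, -0.17, 0.06]] + [[-0.08, 0.04, 0.08], [0.68, -0.35, -0.74]]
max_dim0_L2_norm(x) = 1.6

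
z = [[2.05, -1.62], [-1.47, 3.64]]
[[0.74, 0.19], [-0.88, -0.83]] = z @[[0.25, -0.13], [-0.14, -0.28]]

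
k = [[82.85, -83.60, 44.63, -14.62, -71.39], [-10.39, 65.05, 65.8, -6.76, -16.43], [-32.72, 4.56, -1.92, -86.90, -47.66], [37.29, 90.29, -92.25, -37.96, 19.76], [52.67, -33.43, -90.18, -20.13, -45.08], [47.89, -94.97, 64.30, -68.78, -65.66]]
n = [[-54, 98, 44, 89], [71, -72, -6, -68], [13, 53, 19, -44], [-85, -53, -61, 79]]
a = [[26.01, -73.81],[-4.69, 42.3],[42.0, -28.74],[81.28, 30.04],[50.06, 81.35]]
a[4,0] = 50.06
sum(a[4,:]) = 131.41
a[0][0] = 26.01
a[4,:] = [50.06, 81.35]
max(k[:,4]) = 19.76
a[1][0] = -4.69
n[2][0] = 13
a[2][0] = 42.0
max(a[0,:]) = 26.01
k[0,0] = 82.85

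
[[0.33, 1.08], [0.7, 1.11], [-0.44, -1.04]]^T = [[0.33, 0.70, -0.44],[1.08, 1.11, -1.04]]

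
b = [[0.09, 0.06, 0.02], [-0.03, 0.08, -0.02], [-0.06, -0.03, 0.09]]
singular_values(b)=[0.14, 0.09, 0.08]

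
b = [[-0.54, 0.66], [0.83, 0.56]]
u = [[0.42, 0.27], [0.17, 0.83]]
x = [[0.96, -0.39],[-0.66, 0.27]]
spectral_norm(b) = 1.01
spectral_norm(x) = 1.26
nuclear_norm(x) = 1.26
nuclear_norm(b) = 1.85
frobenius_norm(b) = 1.32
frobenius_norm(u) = 0.98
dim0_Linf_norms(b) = [0.83, 0.66]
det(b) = -0.85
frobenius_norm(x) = 1.26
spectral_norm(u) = 0.93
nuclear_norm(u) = 1.25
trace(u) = 1.25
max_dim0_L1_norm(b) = 1.37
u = x + b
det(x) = 0.00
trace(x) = 1.23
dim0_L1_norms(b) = [1.37, 1.22]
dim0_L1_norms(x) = [1.62, 0.66]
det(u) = 0.30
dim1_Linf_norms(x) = [0.96, 0.66]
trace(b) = 0.02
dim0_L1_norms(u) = [0.59, 1.1]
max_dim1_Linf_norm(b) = 0.83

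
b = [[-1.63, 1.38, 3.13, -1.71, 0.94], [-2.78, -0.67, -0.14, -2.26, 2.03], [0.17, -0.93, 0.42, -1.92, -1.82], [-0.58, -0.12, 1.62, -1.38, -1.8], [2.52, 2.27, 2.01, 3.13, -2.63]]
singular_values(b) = [7.01, 4.77, 3.4, 0.69, 0.13]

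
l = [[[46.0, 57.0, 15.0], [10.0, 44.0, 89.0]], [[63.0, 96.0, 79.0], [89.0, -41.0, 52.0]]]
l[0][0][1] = 57.0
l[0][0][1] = 57.0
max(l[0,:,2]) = 89.0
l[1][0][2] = 79.0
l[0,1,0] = 10.0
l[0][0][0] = 46.0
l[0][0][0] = 46.0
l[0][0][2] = 15.0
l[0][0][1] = 57.0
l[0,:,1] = [57.0, 44.0]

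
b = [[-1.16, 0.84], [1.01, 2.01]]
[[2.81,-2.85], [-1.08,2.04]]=b @ [[-2.06, 2.34], [0.50, -0.16]]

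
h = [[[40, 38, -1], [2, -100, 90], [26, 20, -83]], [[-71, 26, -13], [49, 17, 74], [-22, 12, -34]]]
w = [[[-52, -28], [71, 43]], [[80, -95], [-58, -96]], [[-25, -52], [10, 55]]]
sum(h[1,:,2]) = 27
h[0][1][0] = 2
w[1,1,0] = -58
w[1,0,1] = -95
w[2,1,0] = 10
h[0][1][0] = 2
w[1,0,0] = 80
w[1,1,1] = -96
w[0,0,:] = [-52, -28]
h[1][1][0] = 49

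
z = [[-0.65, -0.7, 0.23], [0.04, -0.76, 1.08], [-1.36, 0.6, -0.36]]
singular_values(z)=[1.73, 1.36, 0.44]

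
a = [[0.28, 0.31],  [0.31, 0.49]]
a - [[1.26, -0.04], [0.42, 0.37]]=[[-0.98, 0.35],[-0.11, 0.12]]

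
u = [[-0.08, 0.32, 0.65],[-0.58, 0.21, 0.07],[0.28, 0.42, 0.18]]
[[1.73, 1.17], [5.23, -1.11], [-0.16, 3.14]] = u@[[-7.36, 3.73], [4.79, 5.09], [-0.60, -0.25]]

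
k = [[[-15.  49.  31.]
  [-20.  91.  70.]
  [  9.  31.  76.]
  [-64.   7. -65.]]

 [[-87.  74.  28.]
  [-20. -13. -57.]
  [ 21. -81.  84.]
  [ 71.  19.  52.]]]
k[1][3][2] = 52.0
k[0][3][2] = -65.0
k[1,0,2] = 28.0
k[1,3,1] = 19.0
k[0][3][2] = -65.0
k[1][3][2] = 52.0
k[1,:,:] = [[-87.0, 74.0, 28.0], [-20.0, -13.0, -57.0], [21.0, -81.0, 84.0], [71.0, 19.0, 52.0]]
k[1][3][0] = 71.0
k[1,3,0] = 71.0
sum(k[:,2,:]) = 140.0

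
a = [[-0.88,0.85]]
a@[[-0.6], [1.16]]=[[1.51]]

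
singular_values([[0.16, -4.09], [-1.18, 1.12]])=[4.27, 1.09]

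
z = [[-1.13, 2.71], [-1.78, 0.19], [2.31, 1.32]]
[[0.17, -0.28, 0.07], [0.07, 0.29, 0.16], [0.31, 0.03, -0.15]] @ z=[[0.47, 0.5], [-0.23, 0.46], [-0.75, 0.65]]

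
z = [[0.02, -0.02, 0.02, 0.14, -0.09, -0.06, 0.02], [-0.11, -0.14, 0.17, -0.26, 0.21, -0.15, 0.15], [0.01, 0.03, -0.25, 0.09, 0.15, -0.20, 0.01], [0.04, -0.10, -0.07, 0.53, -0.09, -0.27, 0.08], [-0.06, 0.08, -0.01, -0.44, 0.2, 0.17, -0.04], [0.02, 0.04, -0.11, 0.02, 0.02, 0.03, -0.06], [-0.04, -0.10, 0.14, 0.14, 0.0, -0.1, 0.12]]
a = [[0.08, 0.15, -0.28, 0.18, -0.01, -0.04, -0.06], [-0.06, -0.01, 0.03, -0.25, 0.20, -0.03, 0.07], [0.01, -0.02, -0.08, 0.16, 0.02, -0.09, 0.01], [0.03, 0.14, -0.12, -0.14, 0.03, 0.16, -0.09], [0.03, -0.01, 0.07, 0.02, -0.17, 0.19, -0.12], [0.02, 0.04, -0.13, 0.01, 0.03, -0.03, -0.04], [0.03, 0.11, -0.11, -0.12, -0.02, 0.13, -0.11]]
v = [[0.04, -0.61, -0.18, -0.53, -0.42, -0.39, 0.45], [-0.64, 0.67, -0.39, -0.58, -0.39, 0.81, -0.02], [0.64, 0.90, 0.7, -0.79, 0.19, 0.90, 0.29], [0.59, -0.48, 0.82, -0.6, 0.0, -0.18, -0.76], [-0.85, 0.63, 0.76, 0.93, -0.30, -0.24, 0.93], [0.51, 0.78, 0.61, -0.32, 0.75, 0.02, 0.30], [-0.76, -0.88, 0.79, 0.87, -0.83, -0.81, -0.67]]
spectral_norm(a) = 0.48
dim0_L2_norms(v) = [1.65, 1.91, 1.71, 1.82, 1.31, 1.54, 1.51]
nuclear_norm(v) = 9.58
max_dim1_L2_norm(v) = 2.13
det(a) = 0.00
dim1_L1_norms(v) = [2.62, 3.5, 4.41, 3.43, 4.64, 3.29, 5.61]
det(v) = 0.18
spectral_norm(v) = 2.87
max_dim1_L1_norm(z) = 1.19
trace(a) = -0.46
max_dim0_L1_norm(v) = 4.95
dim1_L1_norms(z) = [0.37, 1.19, 0.74, 1.18, 1.0, 0.3, 0.64]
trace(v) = -0.14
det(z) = -0.00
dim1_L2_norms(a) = [0.38, 0.34, 0.2, 0.3, 0.29, 0.15, 0.26]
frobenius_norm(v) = 4.35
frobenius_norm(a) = 0.75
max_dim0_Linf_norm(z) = 0.53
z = v @ a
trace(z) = 0.51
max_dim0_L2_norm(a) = 0.39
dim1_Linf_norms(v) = [0.61, 0.81, 0.9, 0.82, 0.93, 0.78, 0.88]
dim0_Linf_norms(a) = [0.08, 0.15, 0.28, 0.25, 0.2, 0.19, 0.12]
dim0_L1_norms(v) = [4.03, 4.95, 4.25, 4.62, 2.88, 3.35, 3.42]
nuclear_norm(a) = 1.39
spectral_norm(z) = 0.88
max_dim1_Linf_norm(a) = 0.28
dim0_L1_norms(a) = [0.26, 0.48, 0.82, 0.88, 0.48, 0.67, 0.5]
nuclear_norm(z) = 1.83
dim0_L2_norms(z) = [0.14, 0.22, 0.36, 0.77, 0.35, 0.42, 0.22]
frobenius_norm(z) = 1.07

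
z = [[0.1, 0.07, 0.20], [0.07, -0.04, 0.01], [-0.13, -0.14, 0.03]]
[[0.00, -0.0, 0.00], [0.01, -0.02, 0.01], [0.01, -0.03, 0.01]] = z @ [[0.04, -0.11, 0.03], [-0.11, 0.32, -0.08], [0.03, -0.08, 0.02]]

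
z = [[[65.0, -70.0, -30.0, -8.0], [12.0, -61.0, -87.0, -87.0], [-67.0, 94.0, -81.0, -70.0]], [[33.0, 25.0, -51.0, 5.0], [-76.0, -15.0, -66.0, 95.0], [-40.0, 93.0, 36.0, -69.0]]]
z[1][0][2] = -51.0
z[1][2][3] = -69.0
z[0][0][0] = 65.0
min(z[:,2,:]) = -81.0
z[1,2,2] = 36.0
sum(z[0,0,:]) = -43.0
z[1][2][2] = 36.0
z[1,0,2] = -51.0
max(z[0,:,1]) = 94.0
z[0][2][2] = -81.0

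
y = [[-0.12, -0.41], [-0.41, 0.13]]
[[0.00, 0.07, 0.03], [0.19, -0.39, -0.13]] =y @ [[-0.43,0.83,0.27], [0.12,-0.41,-0.15]]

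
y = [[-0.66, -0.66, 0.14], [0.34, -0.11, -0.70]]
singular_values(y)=[1.02, 0.69]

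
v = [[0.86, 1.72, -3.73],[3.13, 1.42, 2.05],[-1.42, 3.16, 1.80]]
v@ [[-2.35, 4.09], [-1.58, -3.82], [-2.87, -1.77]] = [[5.97, 3.55], [-15.48, 3.75], [-6.82, -21.06]]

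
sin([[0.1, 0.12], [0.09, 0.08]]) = [[0.1, 0.12], [0.09, 0.08]]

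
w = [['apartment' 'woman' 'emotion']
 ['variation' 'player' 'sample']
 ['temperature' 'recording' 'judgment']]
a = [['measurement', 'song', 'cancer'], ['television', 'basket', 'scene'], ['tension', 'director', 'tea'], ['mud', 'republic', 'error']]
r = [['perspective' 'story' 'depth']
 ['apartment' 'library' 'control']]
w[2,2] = 'judgment'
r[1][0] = 'apartment'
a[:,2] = ['cancer', 'scene', 'tea', 'error']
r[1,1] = 'library'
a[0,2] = 'cancer'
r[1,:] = ['apartment', 'library', 'control']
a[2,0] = 'tension'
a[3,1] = 'republic'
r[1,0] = 'apartment'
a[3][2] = 'error'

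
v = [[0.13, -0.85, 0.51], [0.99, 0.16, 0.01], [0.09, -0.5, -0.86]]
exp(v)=[[0.67, -0.95, 0.3], [0.99, 0.68, 0.20], [-0.14, -0.33, 0.41]]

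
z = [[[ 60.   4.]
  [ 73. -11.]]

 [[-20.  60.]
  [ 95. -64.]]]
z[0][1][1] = -11.0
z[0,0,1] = 4.0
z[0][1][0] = 73.0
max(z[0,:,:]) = 73.0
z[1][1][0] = 95.0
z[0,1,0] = 73.0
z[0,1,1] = -11.0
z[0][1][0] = 73.0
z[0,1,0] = 73.0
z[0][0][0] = 60.0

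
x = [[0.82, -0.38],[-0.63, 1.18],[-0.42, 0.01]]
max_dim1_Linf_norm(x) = 1.18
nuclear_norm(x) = 2.14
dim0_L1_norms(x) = [1.87, 1.57]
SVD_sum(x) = [[0.54, -0.62], [-0.86, 0.98], [-0.19, 0.21]] + [[0.28,0.24],[0.23,0.20],[-0.23,-0.20]]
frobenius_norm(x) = 1.67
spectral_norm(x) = 1.57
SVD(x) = [[-0.53, -0.65], [0.83, -0.53], [0.18, 0.55]] @ diag([1.5685854832530506, 0.5675734152757625]) @ [[-0.66, 0.75], [-0.75, -0.66]]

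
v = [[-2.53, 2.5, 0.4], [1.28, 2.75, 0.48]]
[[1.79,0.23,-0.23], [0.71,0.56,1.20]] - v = [[4.32, -2.27, -0.63], [-0.57, -2.19, 0.72]]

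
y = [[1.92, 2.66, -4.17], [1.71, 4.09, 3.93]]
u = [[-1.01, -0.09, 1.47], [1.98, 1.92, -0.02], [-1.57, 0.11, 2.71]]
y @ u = [[9.87, 4.48, -8.53], [0.20, 8.13, 13.08]]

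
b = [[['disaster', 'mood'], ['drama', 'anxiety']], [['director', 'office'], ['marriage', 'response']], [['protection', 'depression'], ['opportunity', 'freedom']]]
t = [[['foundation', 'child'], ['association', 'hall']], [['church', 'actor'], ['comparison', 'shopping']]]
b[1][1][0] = 'marriage'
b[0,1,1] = 'anxiety'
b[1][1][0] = 'marriage'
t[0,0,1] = 'child'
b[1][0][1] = 'office'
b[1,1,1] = 'response'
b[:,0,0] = ['disaster', 'director', 'protection']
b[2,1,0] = 'opportunity'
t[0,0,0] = 'foundation'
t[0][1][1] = 'hall'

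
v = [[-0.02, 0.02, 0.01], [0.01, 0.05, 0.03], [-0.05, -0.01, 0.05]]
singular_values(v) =[0.08, 0.06, 0.02]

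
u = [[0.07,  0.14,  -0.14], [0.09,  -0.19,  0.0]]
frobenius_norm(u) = 0.30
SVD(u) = [[-0.71, 0.71], [0.71, 0.71]] @ diag([0.2538701667708541, 0.1544342527541695]) @ [[0.06, -0.92, 0.39], [0.73, -0.23, -0.64]]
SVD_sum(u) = [[-0.01, 0.16, -0.07], [0.01, -0.17, 0.07]] + [[0.08, -0.02, -0.07], [0.08, -0.02, -0.07]]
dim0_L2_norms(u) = [0.11, 0.24, 0.14]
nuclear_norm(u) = 0.41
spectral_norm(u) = 0.25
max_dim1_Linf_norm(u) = 0.19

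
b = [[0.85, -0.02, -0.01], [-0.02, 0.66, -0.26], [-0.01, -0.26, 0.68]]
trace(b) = 2.19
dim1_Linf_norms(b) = [0.85, 0.66, 0.68]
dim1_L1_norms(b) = [0.88, 0.94, 0.95]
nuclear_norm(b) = 2.19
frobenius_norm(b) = 1.33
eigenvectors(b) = [[-0.05, -1.0, 0.08], [-0.72, -0.02, -0.69], [-0.69, 0.09, 0.72]]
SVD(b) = [[0.08, 1.00, 0.05], [-0.69, 0.02, 0.72], [0.72, -0.09, 0.69]] @ diag([0.9307479016471171, 0.8504771528372775, 0.40877494551560506]) @ [[0.08, -0.69, 0.72],[1.0, 0.02, -0.09],[0.05, 0.72, 0.69]]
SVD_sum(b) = [[0.01,  -0.05,  0.06], [-0.05,  0.45,  -0.46], [0.06,  -0.46,  0.48]] + [[0.84, 0.02, -0.08],[0.02, 0.0, -0.00],[-0.08, -0.00, 0.01]] + [[0.00,0.01,0.01], [0.01,0.21,0.20], [0.01,0.2,0.20]]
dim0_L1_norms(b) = [0.88, 0.94, 0.95]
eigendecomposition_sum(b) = [[0.0, 0.01, 0.01], [0.01, 0.21, 0.2], [0.01, 0.20, 0.20]] + [[0.84,0.02,-0.08], [0.02,0.0,-0.00], [-0.08,-0.0,0.01]] + [[0.01, -0.05, 0.06],  [-0.05, 0.45, -0.46],  [0.06, -0.46, 0.48]]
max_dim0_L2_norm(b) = 0.85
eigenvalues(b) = [0.41, 0.85, 0.93]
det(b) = 0.32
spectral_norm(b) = 0.93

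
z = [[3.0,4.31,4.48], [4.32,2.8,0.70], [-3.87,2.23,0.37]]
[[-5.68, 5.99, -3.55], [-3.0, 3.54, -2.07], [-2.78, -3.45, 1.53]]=z@[[0.06, 0.83, -0.42],[-1.10, -0.28, 0.05],[-0.25, 1.05, -0.56]]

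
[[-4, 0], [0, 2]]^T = [[-4, 0], [0, 2]]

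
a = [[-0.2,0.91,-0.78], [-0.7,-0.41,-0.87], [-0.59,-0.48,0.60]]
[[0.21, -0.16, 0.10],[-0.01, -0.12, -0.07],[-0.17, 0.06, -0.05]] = a @ [[0.06, 0.07, 0.00], [0.15, -0.07, 0.13], [-0.11, 0.11, 0.02]]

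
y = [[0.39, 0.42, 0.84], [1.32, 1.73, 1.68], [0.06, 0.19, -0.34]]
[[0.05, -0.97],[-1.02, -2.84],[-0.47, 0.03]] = y @ [[-0.25, -0.91],  [-1.10, -0.45],  [0.72, -0.51]]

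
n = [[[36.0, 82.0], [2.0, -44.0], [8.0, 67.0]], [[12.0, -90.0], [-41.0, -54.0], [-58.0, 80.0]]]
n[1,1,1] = -54.0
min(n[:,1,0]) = -41.0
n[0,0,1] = 82.0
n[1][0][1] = -90.0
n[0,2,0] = 8.0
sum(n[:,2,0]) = -50.0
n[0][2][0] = 8.0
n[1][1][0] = -41.0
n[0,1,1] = -44.0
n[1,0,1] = -90.0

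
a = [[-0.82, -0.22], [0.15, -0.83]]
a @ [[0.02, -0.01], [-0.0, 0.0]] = [[-0.02, 0.01], [0.0, -0.00]]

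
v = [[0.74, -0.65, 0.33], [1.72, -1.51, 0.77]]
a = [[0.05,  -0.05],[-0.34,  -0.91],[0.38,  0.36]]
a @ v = [[-0.05, 0.04, -0.02], [-1.82, 1.60, -0.81], [0.9, -0.79, 0.4]]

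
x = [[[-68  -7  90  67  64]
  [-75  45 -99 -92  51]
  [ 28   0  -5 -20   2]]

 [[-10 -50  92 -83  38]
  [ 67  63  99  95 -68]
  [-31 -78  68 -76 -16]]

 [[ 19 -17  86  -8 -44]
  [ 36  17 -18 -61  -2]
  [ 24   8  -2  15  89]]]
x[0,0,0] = -68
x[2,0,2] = 86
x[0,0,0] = -68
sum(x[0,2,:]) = 5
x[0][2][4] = 2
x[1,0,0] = -10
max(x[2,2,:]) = 89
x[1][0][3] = -83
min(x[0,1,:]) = -99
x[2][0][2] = 86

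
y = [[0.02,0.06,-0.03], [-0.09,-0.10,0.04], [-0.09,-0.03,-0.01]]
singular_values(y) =[0.17, 0.06, 0.0]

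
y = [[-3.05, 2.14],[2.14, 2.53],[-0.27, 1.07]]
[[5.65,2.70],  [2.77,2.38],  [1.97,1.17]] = y @ [[-0.68, -0.14],[1.67, 1.06]]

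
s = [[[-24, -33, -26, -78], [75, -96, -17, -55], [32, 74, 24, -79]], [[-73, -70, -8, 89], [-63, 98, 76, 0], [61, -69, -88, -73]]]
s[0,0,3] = -78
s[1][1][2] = 76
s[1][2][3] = -73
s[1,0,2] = -8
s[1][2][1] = -69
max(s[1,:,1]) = 98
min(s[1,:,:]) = -88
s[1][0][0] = -73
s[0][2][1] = 74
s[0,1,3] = -55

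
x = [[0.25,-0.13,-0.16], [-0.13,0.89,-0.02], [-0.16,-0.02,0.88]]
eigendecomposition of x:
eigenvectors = [[-0.96, -0.29, -0.01],[-0.18, 0.63, -0.75],[-0.23, 0.72, 0.66]]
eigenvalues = [0.19, 0.93, 0.91]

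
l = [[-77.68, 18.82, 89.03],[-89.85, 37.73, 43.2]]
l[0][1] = 18.82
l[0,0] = -77.68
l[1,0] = -89.85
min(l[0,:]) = -77.68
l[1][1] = 37.73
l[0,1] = 18.82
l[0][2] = 89.03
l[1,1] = 37.73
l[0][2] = 89.03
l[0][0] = -77.68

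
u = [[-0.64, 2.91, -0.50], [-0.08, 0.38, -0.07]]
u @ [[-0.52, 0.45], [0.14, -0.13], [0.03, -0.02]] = [[0.73, -0.66],  [0.09, -0.08]]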